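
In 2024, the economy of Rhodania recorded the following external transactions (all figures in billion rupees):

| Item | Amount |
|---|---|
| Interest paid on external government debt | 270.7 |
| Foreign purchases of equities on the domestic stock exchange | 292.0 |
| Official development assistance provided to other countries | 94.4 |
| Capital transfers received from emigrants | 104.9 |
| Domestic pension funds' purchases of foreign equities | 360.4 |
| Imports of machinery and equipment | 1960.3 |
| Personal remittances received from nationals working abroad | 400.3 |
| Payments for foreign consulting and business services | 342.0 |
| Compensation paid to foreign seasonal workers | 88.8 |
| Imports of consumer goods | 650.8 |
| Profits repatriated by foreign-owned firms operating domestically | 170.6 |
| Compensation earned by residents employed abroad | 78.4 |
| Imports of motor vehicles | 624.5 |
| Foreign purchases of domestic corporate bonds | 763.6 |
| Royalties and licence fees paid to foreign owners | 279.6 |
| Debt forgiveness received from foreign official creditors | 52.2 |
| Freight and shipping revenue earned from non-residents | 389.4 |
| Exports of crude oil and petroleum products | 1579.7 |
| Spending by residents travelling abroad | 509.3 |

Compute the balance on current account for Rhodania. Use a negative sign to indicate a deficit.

-2543.2

Goods: -1960.3 - 650.8 + 1579.7 - 624.5 = -1655.9
Services: -342.0 - 279.6 - 509.3 + 389.4 = -741.5
Primary income: -170.6 + 78.4 - 270.7 - 88.8 = -451.7
Secondary income: -94.4 + 400.3 = 305.9
Current account = (-1655.9) + (-741.5) + (-451.7) + 305.9 = -2543.2
(Excluded from the current account — financial account: foreign purchases of equities on the domestic stock exchange 292.0, domestic pension funds' purchases of foreign equities 360.4, foreign purchases of domestic corporate bonds 763.6; capital account: capital transfers received from emigrants 104.9, debt forgiveness received from foreign official creditors 52.2.)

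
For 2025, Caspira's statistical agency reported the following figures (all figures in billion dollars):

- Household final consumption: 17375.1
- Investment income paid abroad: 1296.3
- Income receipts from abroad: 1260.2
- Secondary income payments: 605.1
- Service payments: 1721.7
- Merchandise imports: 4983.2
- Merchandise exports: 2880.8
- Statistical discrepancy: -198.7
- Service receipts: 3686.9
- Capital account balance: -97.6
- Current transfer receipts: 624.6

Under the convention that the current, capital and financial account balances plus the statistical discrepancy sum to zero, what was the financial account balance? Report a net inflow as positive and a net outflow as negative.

Goods balance = 2880.8 - 4983.2 = -2102.4
Services balance = 3686.9 - 1721.7 = 1965.2
Trade balance (goods + services) = -2102.4 + 1965.2 = -137.2
Net primary income = 1260.2 - 1296.3 = -36.1
Net secondary income = 624.6 - 605.1 = 19.5
Current account = -137.2 + (-36.1) + 19.5 = -153.8
Financial account = -(-153.8 + (-97.6) + (-198.7)) = 450.1

450.1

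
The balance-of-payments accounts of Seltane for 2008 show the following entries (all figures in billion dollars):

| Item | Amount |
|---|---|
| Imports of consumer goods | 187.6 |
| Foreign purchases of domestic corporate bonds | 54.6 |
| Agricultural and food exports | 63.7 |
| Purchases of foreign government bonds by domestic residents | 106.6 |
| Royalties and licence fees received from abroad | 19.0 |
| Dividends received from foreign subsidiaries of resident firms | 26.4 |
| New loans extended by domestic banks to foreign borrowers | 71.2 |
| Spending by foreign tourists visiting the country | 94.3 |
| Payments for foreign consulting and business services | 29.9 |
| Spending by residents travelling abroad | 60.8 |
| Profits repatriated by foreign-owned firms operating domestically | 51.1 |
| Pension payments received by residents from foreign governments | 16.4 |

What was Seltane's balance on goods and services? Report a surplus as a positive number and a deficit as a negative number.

-101.3

Goods: -187.6 + 63.7 = -123.9
Services: 94.3 - 60.8 + 19.0 - 29.9 = 22.6
Trade balance = -123.9 + 22.6 = -101.3
(Excluded from the trade balance — financial account: foreign purchases of domestic corporate bonds 54.6, purchases of foreign government bonds by domestic residents 106.6, new loans extended by domestic banks to foreign borrowers 71.2; primary income: dividends received from foreign subsidiaries of resident firms 26.4, profits repatriated by foreign-owned firms operating domestically 51.1; secondary income: pension payments received by residents from foreign governments 16.4.)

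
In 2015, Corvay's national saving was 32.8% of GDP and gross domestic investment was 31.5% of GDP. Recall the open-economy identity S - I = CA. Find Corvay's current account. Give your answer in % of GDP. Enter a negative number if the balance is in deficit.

CA = S - I = 32.8 - 31.5 = 1.3

1.3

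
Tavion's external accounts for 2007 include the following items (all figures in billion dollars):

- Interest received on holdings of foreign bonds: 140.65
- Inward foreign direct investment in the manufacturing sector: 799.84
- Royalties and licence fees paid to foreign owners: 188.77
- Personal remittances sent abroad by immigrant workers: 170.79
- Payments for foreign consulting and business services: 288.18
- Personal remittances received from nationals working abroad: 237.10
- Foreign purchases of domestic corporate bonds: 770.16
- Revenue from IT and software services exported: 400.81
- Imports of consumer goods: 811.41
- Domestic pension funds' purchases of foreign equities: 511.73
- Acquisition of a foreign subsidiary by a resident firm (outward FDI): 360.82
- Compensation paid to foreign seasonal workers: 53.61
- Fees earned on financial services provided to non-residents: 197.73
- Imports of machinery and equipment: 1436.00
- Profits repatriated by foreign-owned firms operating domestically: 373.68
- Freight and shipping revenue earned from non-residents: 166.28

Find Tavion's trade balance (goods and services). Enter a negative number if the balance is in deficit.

Goods: -811.41 - 1436.00 = -2247.41
Services: 166.28 + 197.73 + 400.81 - 188.77 - 288.18 = 287.87
Trade balance = -2247.41 + 287.87 = -1959.54
(Excluded from the trade balance — primary income: interest received on holdings of foreign bonds 140.65, compensation paid to foreign seasonal workers 53.61, profits repatriated by foreign-owned firms operating domestically 373.68; financial account: inward foreign direct investment in the manufacturing sector 799.84, foreign purchases of domestic corporate bonds 770.16, domestic pension funds' purchases of foreign equities 511.73, acquisition of a foreign subsidiary by a resident firm (outward FDI) 360.82; secondary income: personal remittances sent abroad by immigrant workers 170.79, personal remittances received from nationals working abroad 237.10.)

-1959.54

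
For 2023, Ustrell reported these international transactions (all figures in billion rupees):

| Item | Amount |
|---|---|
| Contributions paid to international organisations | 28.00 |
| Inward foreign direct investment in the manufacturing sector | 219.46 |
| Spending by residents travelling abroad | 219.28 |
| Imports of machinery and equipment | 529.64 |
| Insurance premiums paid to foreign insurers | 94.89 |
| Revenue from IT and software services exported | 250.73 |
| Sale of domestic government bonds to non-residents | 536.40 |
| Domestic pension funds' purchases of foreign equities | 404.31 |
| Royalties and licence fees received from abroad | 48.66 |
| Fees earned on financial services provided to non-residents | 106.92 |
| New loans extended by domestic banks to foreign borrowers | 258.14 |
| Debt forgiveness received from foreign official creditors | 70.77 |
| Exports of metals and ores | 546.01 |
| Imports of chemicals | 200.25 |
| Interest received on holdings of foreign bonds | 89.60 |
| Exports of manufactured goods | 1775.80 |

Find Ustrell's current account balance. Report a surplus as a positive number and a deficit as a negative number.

1745.66

Goods: 546.01 + 1775.80 - 200.25 - 529.64 = 1591.92
Services: -94.89 + 250.73 - 219.28 + 106.92 + 48.66 = 92.14
Primary income: 89.60
Secondary income: -28.00
Current account = 1591.92 + 92.14 + 89.60 + (-28.00) = 1745.66
(Excluded from the current account — financial account: inward foreign direct investment in the manufacturing sector 219.46, sale of domestic government bonds to non-residents 536.40, domestic pension funds' purchases of foreign equities 404.31, new loans extended by domestic banks to foreign borrowers 258.14; capital account: debt forgiveness received from foreign official creditors 70.77.)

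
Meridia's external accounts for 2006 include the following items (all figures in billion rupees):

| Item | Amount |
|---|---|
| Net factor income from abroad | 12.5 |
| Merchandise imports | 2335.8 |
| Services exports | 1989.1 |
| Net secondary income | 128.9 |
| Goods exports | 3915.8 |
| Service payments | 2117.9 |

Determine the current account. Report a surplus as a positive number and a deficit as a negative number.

1592.6

Goods balance = 3915.8 - 2335.8 = 1580.0
Services balance = 1989.1 - 2117.9 = -128.8
Trade balance (goods + services) = 1580.0 + (-128.8) = 1451.2
Net primary income = 12.5
Net secondary income = 128.9
Current account = 1451.2 + 12.5 + 128.9 = 1592.6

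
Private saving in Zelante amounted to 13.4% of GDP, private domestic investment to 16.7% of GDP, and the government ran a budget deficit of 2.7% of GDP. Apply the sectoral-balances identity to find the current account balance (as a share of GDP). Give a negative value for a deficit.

By the sectoral-balances identity, CA = (S_private - I) + (T - G).
Private balance = 13.4 - 16.7 = -3.3
Government balance (T - G) = -2.7
CA = -3.3 + (-2.7) = -6.0

-6.0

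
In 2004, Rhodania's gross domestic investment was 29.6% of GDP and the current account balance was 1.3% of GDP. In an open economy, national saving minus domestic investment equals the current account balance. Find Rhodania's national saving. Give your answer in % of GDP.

30.9

S = I + CA = 29.6 + 1.3 = 30.9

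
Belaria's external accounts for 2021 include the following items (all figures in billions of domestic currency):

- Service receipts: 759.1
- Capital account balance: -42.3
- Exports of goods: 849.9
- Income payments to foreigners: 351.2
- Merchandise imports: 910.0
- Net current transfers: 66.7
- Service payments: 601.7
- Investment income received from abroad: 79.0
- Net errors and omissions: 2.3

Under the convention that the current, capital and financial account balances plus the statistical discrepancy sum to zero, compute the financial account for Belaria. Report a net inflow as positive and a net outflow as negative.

148.2

Goods balance = 849.9 - 910.0 = -60.1
Services balance = 759.1 - 601.7 = 157.4
Trade balance (goods + services) = -60.1 + 157.4 = 97.3
Net primary income = 79.0 - 351.2 = -272.2
Net secondary income = 66.7
Current account = 97.3 + (-272.2) + 66.7 = -108.2
Financial account = -(-108.2 + (-42.3) + 2.3) = 148.2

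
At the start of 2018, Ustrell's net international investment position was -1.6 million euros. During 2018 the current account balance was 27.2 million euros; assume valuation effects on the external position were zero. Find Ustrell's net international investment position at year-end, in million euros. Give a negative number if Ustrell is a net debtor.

With no valuation effects, change in NIIP = current account = 27.2
End-of-year NIIP = -1.6 + 27.2 = 25.6

25.6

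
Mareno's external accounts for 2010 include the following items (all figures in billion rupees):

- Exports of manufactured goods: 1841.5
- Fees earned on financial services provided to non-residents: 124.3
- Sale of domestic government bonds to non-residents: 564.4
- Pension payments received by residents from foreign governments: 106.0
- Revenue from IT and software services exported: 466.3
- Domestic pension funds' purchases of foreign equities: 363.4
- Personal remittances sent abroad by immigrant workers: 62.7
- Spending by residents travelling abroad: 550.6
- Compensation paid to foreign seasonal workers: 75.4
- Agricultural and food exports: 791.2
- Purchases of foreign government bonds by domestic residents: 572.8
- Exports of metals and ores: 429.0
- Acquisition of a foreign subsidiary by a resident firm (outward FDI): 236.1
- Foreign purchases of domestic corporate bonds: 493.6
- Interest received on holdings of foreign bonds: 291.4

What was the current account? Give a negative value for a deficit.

Goods: 791.2 + 1841.5 + 429.0 = 3061.7
Services: 124.3 + 466.3 - 550.6 = 40.0
Primary income: 291.4 - 75.4 = 216.0
Secondary income: -62.7 + 106.0 = 43.3
Current account = 3061.7 + 40.0 + 216.0 + 43.3 = 3361.0
(Excluded from the current account — financial account: sale of domestic government bonds to non-residents 564.4, domestic pension funds' purchases of foreign equities 363.4, purchases of foreign government bonds by domestic residents 572.8, acquisition of a foreign subsidiary by a resident firm (outward FDI) 236.1, foreign purchases of domestic corporate bonds 493.6.)

3361.0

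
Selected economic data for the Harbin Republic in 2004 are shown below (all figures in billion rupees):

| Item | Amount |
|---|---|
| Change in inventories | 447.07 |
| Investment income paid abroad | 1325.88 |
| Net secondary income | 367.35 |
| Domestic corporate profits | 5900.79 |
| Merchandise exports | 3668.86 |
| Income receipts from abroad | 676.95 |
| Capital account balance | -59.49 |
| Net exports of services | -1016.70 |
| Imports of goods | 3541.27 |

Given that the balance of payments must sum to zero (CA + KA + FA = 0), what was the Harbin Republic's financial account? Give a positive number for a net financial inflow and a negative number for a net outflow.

Goods balance = 3668.86 - 3541.27 = 127.59
Services balance = -1016.70
Trade balance (goods + services) = 127.59 + (-1016.70) = -889.11
Net primary income = 676.95 - 1325.88 = -648.93
Net secondary income = 367.35
Current account = -889.11 + (-648.93) + 367.35 = -1170.69
Financial account = -(-1170.69 + (-59.49)) = 1230.18

1230.18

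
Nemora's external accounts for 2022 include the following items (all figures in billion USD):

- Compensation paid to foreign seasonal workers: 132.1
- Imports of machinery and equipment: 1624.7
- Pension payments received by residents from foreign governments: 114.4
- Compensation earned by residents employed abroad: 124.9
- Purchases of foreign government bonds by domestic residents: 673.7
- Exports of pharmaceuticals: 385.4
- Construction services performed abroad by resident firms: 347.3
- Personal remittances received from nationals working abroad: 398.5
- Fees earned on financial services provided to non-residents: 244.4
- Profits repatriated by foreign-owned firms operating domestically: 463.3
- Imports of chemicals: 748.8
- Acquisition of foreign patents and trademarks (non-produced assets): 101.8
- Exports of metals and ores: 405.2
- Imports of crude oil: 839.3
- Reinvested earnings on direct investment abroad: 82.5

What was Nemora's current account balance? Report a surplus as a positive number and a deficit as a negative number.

Goods: -748.8 - 1624.7 - 839.3 + 405.2 + 385.4 = -2422.2
Services: 244.4 + 347.3 = 591.7
Primary income: -463.3 - 132.1 + 82.5 + 124.9 = -388.0
Secondary income: 398.5 + 114.4 = 512.9
Current account = (-2422.2) + 591.7 + (-388.0) + 512.9 = -1705.6
(Excluded from the current account — financial account: purchases of foreign government bonds by domestic residents 673.7; capital account: acquisition of foreign patents and trademarks (non-produced assets) 101.8.)

-1705.6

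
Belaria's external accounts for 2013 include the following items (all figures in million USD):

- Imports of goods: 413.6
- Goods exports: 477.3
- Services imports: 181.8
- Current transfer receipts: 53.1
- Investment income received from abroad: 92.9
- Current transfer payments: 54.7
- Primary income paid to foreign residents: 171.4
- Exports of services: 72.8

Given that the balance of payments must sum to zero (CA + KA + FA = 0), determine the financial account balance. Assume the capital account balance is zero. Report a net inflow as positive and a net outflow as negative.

125.4

Goods balance = 477.3 - 413.6 = 63.7
Services balance = 72.8 - 181.8 = -109.0
Trade balance (goods + services) = 63.7 + (-109.0) = -45.3
Net primary income = 92.9 - 171.4 = -78.5
Net secondary income = 53.1 - 54.7 = -1.6
Current account = -45.3 + (-78.5) + (-1.6) = -125.4
Financial account = -(-125.4) = 125.4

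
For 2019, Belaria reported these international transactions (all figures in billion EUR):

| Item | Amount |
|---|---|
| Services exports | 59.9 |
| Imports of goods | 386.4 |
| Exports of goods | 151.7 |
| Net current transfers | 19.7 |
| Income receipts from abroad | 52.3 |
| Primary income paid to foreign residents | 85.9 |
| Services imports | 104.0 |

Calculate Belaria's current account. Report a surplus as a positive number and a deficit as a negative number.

Goods balance = 151.7 - 386.4 = -234.7
Services balance = 59.9 - 104.0 = -44.1
Trade balance (goods + services) = -234.7 + (-44.1) = -278.8
Net primary income = 52.3 - 85.9 = -33.6
Net secondary income = 19.7
Current account = -278.8 + (-33.6) + 19.7 = -292.7

-292.7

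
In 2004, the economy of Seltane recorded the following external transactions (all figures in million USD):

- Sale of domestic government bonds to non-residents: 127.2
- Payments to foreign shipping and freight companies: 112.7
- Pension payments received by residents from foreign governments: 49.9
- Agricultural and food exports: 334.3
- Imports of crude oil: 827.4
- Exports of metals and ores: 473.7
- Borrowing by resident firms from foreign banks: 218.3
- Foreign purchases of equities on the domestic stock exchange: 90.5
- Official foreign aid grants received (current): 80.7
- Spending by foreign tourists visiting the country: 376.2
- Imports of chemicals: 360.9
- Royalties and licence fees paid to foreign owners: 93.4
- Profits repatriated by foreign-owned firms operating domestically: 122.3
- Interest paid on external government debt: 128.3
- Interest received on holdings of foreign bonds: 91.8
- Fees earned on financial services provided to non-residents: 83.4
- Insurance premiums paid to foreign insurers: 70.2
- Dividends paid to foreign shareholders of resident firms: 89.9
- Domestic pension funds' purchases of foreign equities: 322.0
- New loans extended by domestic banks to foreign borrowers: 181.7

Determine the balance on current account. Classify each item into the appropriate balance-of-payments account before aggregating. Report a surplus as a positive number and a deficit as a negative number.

-315.1

Goods: -360.9 + 334.3 - 827.4 + 473.7 = -380.3
Services: 83.4 - 112.7 + 376.2 - 70.2 - 93.4 = 183.3
Primary income: 91.8 - 122.3 - 128.3 - 89.9 = -248.7
Secondary income: 49.9 + 80.7 = 130.6
Current account = (-380.3) + 183.3 + (-248.7) + 130.6 = -315.1
(Excluded from the current account — financial account: sale of domestic government bonds to non-residents 127.2, borrowing by resident firms from foreign banks 218.3, foreign purchases of equities on the domestic stock exchange 90.5, domestic pension funds' purchases of foreign equities 322.0, new loans extended by domestic banks to foreign borrowers 181.7.)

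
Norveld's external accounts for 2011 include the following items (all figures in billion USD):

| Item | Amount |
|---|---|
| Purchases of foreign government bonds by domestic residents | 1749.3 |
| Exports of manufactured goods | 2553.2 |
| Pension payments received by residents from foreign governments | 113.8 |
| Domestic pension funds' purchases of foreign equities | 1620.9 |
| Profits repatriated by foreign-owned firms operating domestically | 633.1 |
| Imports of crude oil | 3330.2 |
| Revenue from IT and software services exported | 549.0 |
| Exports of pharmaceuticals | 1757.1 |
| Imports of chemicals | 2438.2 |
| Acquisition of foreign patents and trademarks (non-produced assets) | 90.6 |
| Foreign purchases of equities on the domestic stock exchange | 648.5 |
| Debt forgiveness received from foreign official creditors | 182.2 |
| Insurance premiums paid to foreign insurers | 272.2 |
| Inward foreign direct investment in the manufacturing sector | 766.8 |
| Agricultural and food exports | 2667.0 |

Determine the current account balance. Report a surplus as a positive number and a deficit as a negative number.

Goods: 2553.2 - 2438.2 + 2667.0 + 1757.1 - 3330.2 = 1208.9
Services: -272.2 + 549.0 = 276.8
Primary income: -633.1
Secondary income: 113.8
Current account = 1208.9 + 276.8 + (-633.1) + 113.8 = 966.4
(Excluded from the current account — financial account: purchases of foreign government bonds by domestic residents 1749.3, domestic pension funds' purchases of foreign equities 1620.9, foreign purchases of equities on the domestic stock exchange 648.5, inward foreign direct investment in the manufacturing sector 766.8; capital account: acquisition of foreign patents and trademarks (non-produced assets) 90.6, debt forgiveness received from foreign official creditors 182.2.)

966.4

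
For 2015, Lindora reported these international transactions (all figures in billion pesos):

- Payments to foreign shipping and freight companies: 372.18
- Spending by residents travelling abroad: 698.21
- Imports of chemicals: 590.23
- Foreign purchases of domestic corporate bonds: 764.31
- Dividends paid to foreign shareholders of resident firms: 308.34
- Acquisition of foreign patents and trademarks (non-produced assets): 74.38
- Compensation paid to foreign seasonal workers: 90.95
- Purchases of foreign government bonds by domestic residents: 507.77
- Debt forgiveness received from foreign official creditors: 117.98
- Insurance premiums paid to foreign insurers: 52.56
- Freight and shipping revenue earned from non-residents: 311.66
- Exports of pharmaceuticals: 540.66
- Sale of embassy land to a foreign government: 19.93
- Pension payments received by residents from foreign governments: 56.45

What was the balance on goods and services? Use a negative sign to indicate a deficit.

Goods: 540.66 - 590.23 = -49.57
Services: -52.56 - 372.18 - 698.21 + 311.66 = -811.29
Trade balance = -49.57 + (-811.29) = -860.86
(Excluded from the trade balance — financial account: foreign purchases of domestic corporate bonds 764.31, purchases of foreign government bonds by domestic residents 507.77; primary income: dividends paid to foreign shareholders of resident firms 308.34, compensation paid to foreign seasonal workers 90.95; capital account: acquisition of foreign patents and trademarks (non-produced assets) 74.38, debt forgiveness received from foreign official creditors 117.98, sale of embassy land to a foreign government 19.93; secondary income: pension payments received by residents from foreign governments 56.45.)

-860.86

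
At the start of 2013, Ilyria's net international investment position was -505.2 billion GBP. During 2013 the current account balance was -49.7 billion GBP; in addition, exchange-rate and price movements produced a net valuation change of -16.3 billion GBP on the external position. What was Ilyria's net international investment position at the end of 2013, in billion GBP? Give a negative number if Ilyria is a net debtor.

-571.2

Change in NIIP = current account + net valuation change = -49.7 + (-16.3) = -66.0
End-of-year NIIP = -505.2 + (-66.0) = -571.2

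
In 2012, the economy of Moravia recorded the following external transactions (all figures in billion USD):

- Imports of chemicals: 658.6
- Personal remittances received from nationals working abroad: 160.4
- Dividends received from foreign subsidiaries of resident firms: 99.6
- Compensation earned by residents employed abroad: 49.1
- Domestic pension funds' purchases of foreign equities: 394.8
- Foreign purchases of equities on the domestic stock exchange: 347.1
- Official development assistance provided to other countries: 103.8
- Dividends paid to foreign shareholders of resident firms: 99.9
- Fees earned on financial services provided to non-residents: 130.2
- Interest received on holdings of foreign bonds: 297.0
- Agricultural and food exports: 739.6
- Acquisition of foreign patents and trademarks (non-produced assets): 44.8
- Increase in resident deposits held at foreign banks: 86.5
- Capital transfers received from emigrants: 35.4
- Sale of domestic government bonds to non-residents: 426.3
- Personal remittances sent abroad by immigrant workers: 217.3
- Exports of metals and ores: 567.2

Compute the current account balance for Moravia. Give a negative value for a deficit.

Goods: 567.2 + 739.6 - 658.6 = 648.2
Services: 130.2
Primary income: 297.0 + 49.1 + 99.6 - 99.9 = 345.8
Secondary income: 160.4 - 103.8 - 217.3 = -160.7
Current account = 648.2 + 130.2 + 345.8 + (-160.7) = 963.5
(Excluded from the current account — financial account: domestic pension funds' purchases of foreign equities 394.8, foreign purchases of equities on the domestic stock exchange 347.1, increase in resident deposits held at foreign banks 86.5, sale of domestic government bonds to non-residents 426.3; capital account: acquisition of foreign patents and trademarks (non-produced assets) 44.8, capital transfers received from emigrants 35.4.)

963.5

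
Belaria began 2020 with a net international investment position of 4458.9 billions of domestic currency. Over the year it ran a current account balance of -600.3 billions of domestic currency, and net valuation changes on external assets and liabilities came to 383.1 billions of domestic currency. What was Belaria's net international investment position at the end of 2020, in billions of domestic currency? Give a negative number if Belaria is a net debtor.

4241.7

Change in NIIP = current account + net valuation change = -600.3 + 383.1 = -217.2
End-of-year NIIP = 4458.9 + (-217.2) = 4241.7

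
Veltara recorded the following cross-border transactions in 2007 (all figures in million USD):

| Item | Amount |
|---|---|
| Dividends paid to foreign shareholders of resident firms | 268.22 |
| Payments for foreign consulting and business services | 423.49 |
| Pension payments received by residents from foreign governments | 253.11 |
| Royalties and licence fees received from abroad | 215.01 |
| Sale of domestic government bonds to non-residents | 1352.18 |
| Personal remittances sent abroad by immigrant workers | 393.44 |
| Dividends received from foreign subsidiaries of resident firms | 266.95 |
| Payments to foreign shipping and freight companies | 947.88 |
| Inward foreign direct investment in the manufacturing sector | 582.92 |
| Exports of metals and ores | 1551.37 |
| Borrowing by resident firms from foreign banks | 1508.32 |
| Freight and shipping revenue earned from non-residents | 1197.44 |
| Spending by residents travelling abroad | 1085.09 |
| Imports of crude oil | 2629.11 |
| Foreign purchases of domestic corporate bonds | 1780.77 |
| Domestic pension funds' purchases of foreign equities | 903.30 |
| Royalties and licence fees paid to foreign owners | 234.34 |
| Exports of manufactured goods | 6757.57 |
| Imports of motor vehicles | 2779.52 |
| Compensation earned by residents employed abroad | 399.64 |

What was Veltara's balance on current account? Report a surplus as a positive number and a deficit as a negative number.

Goods: 6757.57 - 2779.52 - 2629.11 + 1551.37 = 2900.31
Services: 1197.44 - 947.88 + 215.01 - 234.34 - 1085.09 - 423.49 = -1278.35
Primary income: 399.64 - 268.22 + 266.95 = 398.37
Secondary income: -393.44 + 253.11 = -140.33
Current account = 2900.31 + (-1278.35) + 398.37 + (-140.33) = 1880.00
(Excluded from the current account — financial account: sale of domestic government bonds to non-residents 1352.18, inward foreign direct investment in the manufacturing sector 582.92, borrowing by resident firms from foreign banks 1508.32, foreign purchases of domestic corporate bonds 1780.77, domestic pension funds' purchases of foreign equities 903.30.)

1880.00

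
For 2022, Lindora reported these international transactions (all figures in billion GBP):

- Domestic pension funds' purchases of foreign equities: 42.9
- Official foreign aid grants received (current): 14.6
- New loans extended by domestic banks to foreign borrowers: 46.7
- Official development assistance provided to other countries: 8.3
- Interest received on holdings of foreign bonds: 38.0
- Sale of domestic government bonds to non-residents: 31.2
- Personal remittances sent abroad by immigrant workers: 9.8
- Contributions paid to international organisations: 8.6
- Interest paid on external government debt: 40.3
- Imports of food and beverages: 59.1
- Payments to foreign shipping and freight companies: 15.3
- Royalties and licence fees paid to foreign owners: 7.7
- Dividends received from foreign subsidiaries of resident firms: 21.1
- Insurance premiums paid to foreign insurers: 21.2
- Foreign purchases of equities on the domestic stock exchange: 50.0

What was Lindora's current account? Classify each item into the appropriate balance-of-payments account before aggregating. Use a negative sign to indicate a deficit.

-96.6

Goods: -59.1
Services: -7.7 - 21.2 - 15.3 = -44.2
Primary income: 21.1 - 40.3 + 38.0 = 18.8
Secondary income: -8.6 - 8.3 - 9.8 + 14.6 = -12.1
Current account = (-59.1) + (-44.2) + 18.8 + (-12.1) = -96.6
(Excluded from the current account — financial account: domestic pension funds' purchases of foreign equities 42.9, new loans extended by domestic banks to foreign borrowers 46.7, sale of domestic government bonds to non-residents 31.2, foreign purchases of equities on the domestic stock exchange 50.0.)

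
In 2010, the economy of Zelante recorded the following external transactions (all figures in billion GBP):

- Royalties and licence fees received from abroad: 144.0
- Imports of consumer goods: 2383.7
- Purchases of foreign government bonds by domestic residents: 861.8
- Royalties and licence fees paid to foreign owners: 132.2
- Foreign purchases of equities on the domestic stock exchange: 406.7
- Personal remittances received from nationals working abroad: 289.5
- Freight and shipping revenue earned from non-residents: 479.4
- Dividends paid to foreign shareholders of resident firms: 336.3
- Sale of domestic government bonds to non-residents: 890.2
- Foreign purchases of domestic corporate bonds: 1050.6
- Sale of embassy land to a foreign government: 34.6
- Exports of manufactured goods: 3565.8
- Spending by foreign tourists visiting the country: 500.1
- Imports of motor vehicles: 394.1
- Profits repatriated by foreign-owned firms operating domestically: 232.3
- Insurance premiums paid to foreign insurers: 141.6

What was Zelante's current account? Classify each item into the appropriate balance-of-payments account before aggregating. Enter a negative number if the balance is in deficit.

Goods: -394.1 - 2383.7 + 3565.8 = 788.0
Services: -132.2 + 479.4 - 141.6 + 500.1 + 144.0 = 849.7
Primary income: -232.3 - 336.3 = -568.6
Secondary income: 289.5
Current account = 788.0 + 849.7 + (-568.6) + 289.5 = 1358.6
(Excluded from the current account — financial account: purchases of foreign government bonds by domestic residents 861.8, foreign purchases of equities on the domestic stock exchange 406.7, sale of domestic government bonds to non-residents 890.2, foreign purchases of domestic corporate bonds 1050.6; capital account: sale of embassy land to a foreign government 34.6.)

1358.6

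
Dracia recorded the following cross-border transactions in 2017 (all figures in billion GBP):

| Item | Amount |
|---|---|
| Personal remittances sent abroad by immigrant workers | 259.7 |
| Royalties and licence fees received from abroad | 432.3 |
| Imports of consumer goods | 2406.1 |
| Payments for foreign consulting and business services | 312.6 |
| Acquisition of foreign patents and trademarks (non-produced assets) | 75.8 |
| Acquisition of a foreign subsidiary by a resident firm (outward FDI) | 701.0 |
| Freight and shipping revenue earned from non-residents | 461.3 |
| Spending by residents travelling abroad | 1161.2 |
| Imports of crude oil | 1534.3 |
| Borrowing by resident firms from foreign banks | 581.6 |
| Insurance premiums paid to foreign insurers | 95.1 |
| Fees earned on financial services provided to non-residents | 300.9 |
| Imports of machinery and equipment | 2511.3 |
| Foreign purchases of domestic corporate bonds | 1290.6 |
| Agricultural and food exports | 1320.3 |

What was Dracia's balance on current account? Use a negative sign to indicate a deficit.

-5765.5

Goods: -1534.3 - 2511.3 - 2406.1 + 1320.3 = -5131.4
Services: -1161.2 + 432.3 + 461.3 - 312.6 + 300.9 - 95.1 = -374.4
Secondary income: -259.7
Current account = (-5131.4) + (-374.4) + (-259.7) = -5765.5
(Excluded from the current account — capital account: acquisition of foreign patents and trademarks (non-produced assets) 75.8; financial account: acquisition of a foreign subsidiary by a resident firm (outward FDI) 701.0, borrowing by resident firms from foreign banks 581.6, foreign purchases of domestic corporate bonds 1290.6.)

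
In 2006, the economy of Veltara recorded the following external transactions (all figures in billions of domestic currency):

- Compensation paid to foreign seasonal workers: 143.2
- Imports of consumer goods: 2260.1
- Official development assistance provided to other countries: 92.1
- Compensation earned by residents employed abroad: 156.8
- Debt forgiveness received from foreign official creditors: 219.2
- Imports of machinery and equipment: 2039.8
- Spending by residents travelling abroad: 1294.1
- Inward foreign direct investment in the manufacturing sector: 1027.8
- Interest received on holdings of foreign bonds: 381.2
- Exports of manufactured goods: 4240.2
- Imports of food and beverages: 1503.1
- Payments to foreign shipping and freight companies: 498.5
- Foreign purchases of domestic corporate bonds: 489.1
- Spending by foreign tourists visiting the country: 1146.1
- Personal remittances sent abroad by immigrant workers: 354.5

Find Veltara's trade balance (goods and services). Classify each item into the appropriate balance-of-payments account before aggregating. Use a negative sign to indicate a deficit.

-2209.3

Goods: 4240.2 - 1503.1 - 2039.8 - 2260.1 = -1562.8
Services: 1146.1 - 1294.1 - 498.5 = -646.5
Trade balance = -1562.8 + (-646.5) = -2209.3
(Excluded from the trade balance — primary income: compensation paid to foreign seasonal workers 143.2, compensation earned by residents employed abroad 156.8, interest received on holdings of foreign bonds 381.2; secondary income: official development assistance provided to other countries 92.1, personal remittances sent abroad by immigrant workers 354.5; capital account: debt forgiveness received from foreign official creditors 219.2; financial account: inward foreign direct investment in the manufacturing sector 1027.8, foreign purchases of domestic corporate bonds 489.1.)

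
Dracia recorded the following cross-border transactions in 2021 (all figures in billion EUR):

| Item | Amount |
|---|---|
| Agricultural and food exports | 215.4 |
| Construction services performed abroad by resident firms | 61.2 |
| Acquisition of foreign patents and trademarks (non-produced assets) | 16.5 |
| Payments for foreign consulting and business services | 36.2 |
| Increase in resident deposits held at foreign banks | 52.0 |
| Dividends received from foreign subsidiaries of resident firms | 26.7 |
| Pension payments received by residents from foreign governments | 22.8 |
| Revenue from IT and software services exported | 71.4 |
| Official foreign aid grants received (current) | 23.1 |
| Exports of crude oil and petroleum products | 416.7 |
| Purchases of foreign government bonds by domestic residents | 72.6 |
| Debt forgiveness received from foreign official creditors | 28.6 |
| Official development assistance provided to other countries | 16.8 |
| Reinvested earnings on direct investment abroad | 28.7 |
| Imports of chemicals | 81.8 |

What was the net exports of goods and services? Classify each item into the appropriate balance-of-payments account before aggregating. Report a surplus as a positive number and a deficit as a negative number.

Goods: -81.8 + 215.4 + 416.7 = 550.3
Services: -36.2 + 61.2 + 71.4 = 96.4
Trade balance = 550.3 + 96.4 = 646.7
(Excluded from the trade balance — capital account: acquisition of foreign patents and trademarks (non-produced assets) 16.5, debt forgiveness received from foreign official creditors 28.6; financial account: increase in resident deposits held at foreign banks 52.0, purchases of foreign government bonds by domestic residents 72.6; primary income: dividends received from foreign subsidiaries of resident firms 26.7, reinvested earnings on direct investment abroad 28.7; secondary income: pension payments received by residents from foreign governments 22.8, official foreign aid grants received (current) 23.1, official development assistance provided to other countries 16.8.)

646.7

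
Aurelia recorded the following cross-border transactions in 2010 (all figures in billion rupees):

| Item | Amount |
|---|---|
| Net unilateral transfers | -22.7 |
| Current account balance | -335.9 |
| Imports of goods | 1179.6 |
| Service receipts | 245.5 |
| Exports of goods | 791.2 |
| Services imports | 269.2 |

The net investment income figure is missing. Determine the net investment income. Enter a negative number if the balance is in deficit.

98.9

Current account = goods balance + services balance + net primary income + net secondary income
Sum of the known components = -434.8
Net investment income = CA - (known components) = -335.9 - (-434.8) = 98.9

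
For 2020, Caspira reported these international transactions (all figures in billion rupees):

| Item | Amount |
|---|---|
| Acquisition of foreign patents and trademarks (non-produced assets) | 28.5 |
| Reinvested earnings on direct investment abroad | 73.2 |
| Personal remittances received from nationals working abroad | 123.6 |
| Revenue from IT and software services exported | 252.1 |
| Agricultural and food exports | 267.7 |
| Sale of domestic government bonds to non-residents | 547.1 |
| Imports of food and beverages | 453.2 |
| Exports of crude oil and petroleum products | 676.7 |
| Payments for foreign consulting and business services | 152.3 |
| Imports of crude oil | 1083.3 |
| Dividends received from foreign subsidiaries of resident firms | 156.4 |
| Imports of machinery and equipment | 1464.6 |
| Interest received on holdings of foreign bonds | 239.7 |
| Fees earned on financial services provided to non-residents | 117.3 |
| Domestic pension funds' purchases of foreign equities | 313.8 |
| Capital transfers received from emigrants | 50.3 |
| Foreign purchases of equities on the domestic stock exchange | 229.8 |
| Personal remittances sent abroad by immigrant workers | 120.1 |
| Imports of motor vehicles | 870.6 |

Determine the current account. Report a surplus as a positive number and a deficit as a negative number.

-2237.4

Goods: -870.6 + 267.7 - 1083.3 - 453.2 + 676.7 - 1464.6 = -2927.3
Services: 252.1 + 117.3 - 152.3 = 217.1
Primary income: 73.2 + 156.4 + 239.7 = 469.3
Secondary income: 123.6 - 120.1 = 3.5
Current account = (-2927.3) + 217.1 + 469.3 + 3.5 = -2237.4
(Excluded from the current account — capital account: acquisition of foreign patents and trademarks (non-produced assets) 28.5, capital transfers received from emigrants 50.3; financial account: sale of domestic government bonds to non-residents 547.1, domestic pension funds' purchases of foreign equities 313.8, foreign purchases of equities on the domestic stock exchange 229.8.)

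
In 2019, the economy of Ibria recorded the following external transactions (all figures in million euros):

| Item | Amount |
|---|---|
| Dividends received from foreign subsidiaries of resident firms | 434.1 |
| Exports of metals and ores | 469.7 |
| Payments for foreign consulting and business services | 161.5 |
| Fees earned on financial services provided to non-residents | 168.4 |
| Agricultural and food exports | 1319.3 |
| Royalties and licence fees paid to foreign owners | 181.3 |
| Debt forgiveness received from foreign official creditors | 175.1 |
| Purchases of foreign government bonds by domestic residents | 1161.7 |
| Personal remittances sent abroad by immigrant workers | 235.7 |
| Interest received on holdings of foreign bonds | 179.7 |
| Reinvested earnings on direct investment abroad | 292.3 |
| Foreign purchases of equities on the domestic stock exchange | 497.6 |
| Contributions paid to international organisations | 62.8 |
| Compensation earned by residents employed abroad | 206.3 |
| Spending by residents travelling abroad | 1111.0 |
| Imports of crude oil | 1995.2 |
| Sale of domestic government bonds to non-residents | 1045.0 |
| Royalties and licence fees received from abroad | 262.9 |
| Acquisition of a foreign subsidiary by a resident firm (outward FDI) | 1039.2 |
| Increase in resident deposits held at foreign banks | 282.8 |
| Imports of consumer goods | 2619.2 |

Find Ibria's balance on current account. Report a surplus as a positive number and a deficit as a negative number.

-3034.0

Goods: 1319.3 - 2619.2 - 1995.2 + 469.7 = -2825.4
Services: -181.3 - 161.5 + 262.9 + 168.4 - 1111.0 = -1022.5
Primary income: 206.3 + 434.1 + 179.7 + 292.3 = 1112.4
Secondary income: -235.7 - 62.8 = -298.5
Current account = (-2825.4) + (-1022.5) + 1112.4 + (-298.5) = -3034.0
(Excluded from the current account — capital account: debt forgiveness received from foreign official creditors 175.1; financial account: purchases of foreign government bonds by domestic residents 1161.7, foreign purchases of equities on the domestic stock exchange 497.6, sale of domestic government bonds to non-residents 1045.0, acquisition of a foreign subsidiary by a resident firm (outward FDI) 1039.2, increase in resident deposits held at foreign banks 282.8.)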